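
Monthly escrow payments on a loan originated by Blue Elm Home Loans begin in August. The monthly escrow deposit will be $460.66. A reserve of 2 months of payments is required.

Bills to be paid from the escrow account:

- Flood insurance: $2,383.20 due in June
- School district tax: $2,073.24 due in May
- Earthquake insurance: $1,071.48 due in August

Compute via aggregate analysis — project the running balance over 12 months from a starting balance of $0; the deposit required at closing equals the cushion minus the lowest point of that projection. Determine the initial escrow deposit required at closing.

$1,532.14

Cushion = 2 × $460.66 = $921.32
Trial balance (start $0, +$460.66 each month, − disbursements):
  Aug: +$460.66 − $1,071.48 → -$610.82
  Sep: +$460.66 → -$150.16
  Oct: +$460.66 → $310.50
  Nov: +$460.66 → $771.16
  Dec: +$460.66 → $1,231.82
  Jan: +$460.66 → $1,692.48
  Feb: +$460.66 → $2,153.14
  Mar: +$460.66 → $2,613.80
  Apr: +$460.66 → $3,074.46
  May: +$460.66 − $2,073.24 → $1,461.88
  Jun: +$460.66 − $2,383.20 → -$460.66
  Jul: +$460.66 → $0.00
Lowest trial balance = -$610.82 (Aug)
Initial deposit = cushion − low point = $921.32 − (-$610.82) = $1,532.14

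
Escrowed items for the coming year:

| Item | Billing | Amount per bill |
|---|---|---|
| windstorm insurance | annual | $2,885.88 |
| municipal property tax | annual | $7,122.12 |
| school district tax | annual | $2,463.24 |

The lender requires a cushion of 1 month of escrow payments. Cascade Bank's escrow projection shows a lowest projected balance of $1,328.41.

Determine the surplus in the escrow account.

$289.14

Windstorm insurance: $2,885.88/yr
Municipal property tax: $7,122.12/yr
School district tax: $2,463.24/yr
Total annual escrow = $12,471.24
Monthly escrow = $12,471.24 ÷ 12 = $1,039.27
Cushion = 1 × $1,039.27 = $1,039.27
Excess over cushion: $1,328.41 − $1,039.27 = $289.14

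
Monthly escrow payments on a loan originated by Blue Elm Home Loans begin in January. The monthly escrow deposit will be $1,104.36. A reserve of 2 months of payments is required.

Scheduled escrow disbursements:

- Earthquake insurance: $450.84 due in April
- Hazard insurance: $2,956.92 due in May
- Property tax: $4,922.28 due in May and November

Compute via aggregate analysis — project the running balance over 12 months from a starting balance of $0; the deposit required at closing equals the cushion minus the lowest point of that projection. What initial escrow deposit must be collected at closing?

Cushion = 2 × $1,104.36 = $2,208.72
Trial balance (start $0, +$1,104.36 each month, − disbursements):
  Jan: +$1,104.36 → $1,104.36
  Feb: +$1,104.36 → $2,208.72
  Mar: +$1,104.36 → $3,313.08
  Apr: +$1,104.36 − $450.84 → $3,966.60
  May: +$1,104.36 − $7,879.20 → -$2,808.24
  Jun: +$1,104.36 → -$1,703.88
  Jul: +$1,104.36 → -$599.52
  Aug: +$1,104.36 → $504.84
  Sep: +$1,104.36 → $1,609.20
  Oct: +$1,104.36 → $2,713.56
  Nov: +$1,104.36 − $4,922.28 → -$1,104.36
  Dec: +$1,104.36 → $0.00
Lowest trial balance = -$2,808.24 (May)
Initial deposit = cushion − low point = $2,208.72 − (-$2,808.24) = $5,016.96

$5,016.96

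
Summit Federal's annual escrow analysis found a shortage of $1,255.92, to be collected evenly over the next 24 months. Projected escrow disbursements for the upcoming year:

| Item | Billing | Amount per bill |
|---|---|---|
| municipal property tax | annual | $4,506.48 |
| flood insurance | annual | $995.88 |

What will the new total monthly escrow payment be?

Municipal property tax = $4,506.48 per year
Flood insurance = $995.88 per year
Yearly total = $5,502.36
Monthly escrow = $5,502.36 ÷ 12 = $458.53
Shortage spread = $1,255.92 / 24 = $52.33/mo
Adjusted monthly = $458.53 + $52.33 = $510.86

$510.86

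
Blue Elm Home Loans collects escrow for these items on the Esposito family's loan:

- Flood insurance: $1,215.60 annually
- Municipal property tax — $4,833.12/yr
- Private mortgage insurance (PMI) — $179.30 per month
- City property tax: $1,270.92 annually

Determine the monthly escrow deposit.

$789.27

Flood insurance: $1,215.60
Municipal property tax: $4,833.12
Private mortgage insurance (PMI): $179.30 × 12 = $2,151.60
City property tax: $1,270.92
Yearly total = $9,471.24
Monthly = $9,471.24 / 12 = $789.27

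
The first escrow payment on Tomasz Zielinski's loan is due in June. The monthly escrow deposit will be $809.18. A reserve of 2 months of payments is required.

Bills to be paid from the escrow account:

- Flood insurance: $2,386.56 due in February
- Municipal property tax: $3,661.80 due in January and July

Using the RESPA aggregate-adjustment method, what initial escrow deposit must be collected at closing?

$4,045.90

Cushion = 2 × $809.18 = $1,618.36
Trial balance (start $0, +$809.18 each month, − disbursements):
  Jun: +$809.18 → $809.18
  Jul: +$809.18 − $3,661.80 → -$2,043.44
  Aug: +$809.18 → -$1,234.26
  Sep: +$809.18 → -$425.08
  Oct: +$809.18 → $384.10
  Nov: +$809.18 → $1,193.28
  Dec: +$809.18 → $2,002.46
  Jan: +$809.18 − $3,661.80 → -$850.16
  Feb: +$809.18 − $2,386.56 → -$2,427.54
  Mar: +$809.18 → -$1,618.36
  Apr: +$809.18 → -$809.18
  May: +$809.18 → $0.00
Lowest trial balance = -$2,427.54 (Feb)
Initial deposit = cushion − low point = $1,618.36 − (-$2,427.54) = $4,045.90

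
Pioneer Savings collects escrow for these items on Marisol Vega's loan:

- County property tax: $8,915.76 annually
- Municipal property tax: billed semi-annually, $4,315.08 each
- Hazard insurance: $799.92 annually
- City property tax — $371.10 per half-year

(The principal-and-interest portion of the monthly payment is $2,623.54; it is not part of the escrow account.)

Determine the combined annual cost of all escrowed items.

County property tax: $8,915.76
Municipal property tax: $4,315.08 × 2 = $8,630.16
Hazard insurance: $799.92
City property tax: $371.10 × 2 = $742.20
Yearly total = $19,088.04

$19,088.04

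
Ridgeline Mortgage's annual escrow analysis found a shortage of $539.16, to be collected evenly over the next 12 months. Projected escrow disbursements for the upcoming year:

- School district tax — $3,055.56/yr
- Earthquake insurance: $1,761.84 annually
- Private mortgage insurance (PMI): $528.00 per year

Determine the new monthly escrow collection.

School district tax — $3,055.56 annually
Earthquake insurance — $1,761.84 annually
Private mortgage insurance (PMI) — $528.00 annually
Yearly total = $3,055.56 + $1,761.84 + $528.00 = $5,345.40
Per month = $5,345.40 ÷ 12 = $445.45
Monthly shortage recovery: $539.16 ÷ 12 = $44.93
New monthly escrow = $445.45 + $44.93 = $490.38

$490.38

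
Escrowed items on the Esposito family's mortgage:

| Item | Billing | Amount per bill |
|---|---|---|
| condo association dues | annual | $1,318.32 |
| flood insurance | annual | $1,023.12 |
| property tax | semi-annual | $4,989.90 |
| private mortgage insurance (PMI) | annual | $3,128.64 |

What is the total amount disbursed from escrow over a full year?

$15,449.88

Condo association dues = $1,318.32 annually
Flood insurance = $1,023.12 annually
Property tax = $4,989.90 × 2 = $9,979.80 annually
Private mortgage insurance (PMI) = $3,128.64 annually
Total annual escrow = $1,318.32 + $1,023.12 + $9,979.80 + $3,128.64 = $15,449.88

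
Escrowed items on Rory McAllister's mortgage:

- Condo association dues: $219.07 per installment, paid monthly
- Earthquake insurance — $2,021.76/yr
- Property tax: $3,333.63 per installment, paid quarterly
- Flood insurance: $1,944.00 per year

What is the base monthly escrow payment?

$1,660.76

Condo association dues — $219.07 × 12 = $2,628.84/yr
Earthquake insurance — $2,021.76/yr
Property tax — $3,333.63 × 4 = $13,334.52/yr
Flood insurance — $1,944.00/yr
Total annual escrow = $2,628.84 + $2,021.76 + $13,334.52 + $1,944.00 = $19,929.12
Monthly escrow = $19,929.12 ÷ 12 = $1,660.76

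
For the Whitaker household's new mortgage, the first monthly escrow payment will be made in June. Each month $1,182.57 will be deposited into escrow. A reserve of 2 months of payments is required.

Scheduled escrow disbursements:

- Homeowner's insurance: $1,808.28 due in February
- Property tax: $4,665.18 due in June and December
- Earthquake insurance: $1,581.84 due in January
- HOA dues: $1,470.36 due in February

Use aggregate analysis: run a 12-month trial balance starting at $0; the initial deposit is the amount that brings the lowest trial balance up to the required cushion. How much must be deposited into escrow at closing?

$5,912.85

Cushion = 2 × $1,182.57 = $2,365.14
Trial balance (start $0, +$1,182.57 each month, − disbursements):
  Jun: +$1,182.57 − $4,665.18 → -$3,482.61
  Jul: +$1,182.57 → -$2,300.04
  Aug: +$1,182.57 → -$1,117.47
  Sep: +$1,182.57 → $65.10
  Oct: +$1,182.57 → $1,247.67
  Nov: +$1,182.57 → $2,430.24
  Dec: +$1,182.57 − $4,665.18 → -$1,052.37
  Jan: +$1,182.57 − $1,581.84 → -$1,451.64
  Feb: +$1,182.57 − $3,278.64 → -$3,547.71
  Mar: +$1,182.57 → -$2,365.14
  Apr: +$1,182.57 → -$1,182.57
  May: +$1,182.57 → $0.00
Lowest trial balance = -$3,547.71 (Feb)
Initial deposit = cushion − low point = $2,365.14 − (-$3,547.71) = $5,912.85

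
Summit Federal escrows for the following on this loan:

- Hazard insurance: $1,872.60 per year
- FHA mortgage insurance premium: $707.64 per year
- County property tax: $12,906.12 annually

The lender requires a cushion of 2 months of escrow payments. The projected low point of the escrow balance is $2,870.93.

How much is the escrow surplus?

Hazard insurance = $1,872.60 per year
FHA mortgage insurance premium = $707.64 per year
County property tax = $12,906.12 per year
Combined annual = $1,872.60 + $707.64 + $12,906.12 = $15,486.36
Monthly escrow = $15,486.36 ÷ 12 = $1,290.53
Cushion = 2 × $1,290.53 = $2,581.06
Excess over cushion: $2,870.93 − $2,581.06 = $289.87

$289.87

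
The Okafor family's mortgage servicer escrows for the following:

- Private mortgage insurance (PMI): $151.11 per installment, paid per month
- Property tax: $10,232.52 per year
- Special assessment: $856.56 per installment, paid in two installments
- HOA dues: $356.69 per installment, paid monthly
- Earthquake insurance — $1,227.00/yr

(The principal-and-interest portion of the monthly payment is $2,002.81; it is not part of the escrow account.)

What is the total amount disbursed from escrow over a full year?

Private mortgage insurance (PMI) — $151.11 × 12 = $1,813.32 per year
Property tax — $10,232.52 per year
Special assessment — $856.56 × 2 = $1,713.12 per year
HOA dues — $356.69 × 12 = $4,280.28 per year
Earthquake insurance — $1,227.00 per year
Total per year = $1,813.32 + $10,232.52 + $1,713.12 + $4,280.28 + $1,227.00 = $19,266.24

$19,266.24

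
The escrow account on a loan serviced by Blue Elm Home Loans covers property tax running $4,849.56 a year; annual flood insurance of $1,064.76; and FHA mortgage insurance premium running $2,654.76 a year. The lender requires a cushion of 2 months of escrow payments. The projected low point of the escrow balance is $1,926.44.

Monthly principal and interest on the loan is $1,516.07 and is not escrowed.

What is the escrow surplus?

$498.26

Property tax = $4,849.56 annually
Flood insurance = $1,064.76 annually
FHA mortgage insurance premium = $2,654.76 annually
Total annual escrow = $4,849.56 + $1,064.76 + $2,654.76 = $8,569.08
Monthly = $8,569.08 ÷ 12 = $714.09
Cushion = 2 × $714.09 = $1,428.18
Surplus = $1,926.44 − $1,428.18 = $498.26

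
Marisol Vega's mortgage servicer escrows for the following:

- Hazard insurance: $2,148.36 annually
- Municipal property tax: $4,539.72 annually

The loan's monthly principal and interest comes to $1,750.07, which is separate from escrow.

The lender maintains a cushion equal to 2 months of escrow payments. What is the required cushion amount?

Hazard insurance: $2,148.36 per year
Municipal property tax: $4,539.72 per year
Total annual escrow = $2,148.36 + $4,539.72 = $6,688.08
Monthly = $6,688.08 / 12 = $557.34
Reserve = 2 × $557.34 = $1,114.68

$1,114.68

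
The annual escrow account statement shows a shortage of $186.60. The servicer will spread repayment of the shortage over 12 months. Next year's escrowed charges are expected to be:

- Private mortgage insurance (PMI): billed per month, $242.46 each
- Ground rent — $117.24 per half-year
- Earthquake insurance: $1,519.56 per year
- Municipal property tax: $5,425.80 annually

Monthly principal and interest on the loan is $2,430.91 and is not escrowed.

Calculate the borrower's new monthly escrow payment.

$856.33

Private mortgage insurance (PMI): $242.46 × 12 = $2,909.52 per year
Ground rent: $117.24 × 2 = $234.48 per year
Earthquake insurance: $1,519.56 per year
Municipal property tax: $5,425.80 per year
Yearly total = $2,909.52 + $234.48 + $1,519.56 + $5,425.80 = $10,089.36
Monthly escrow = $10,089.36 / 12 = $840.78
Shortage spread = $186.60 / 12 = $15.55/mo
Adjusted monthly = $840.78 + $15.55 = $856.33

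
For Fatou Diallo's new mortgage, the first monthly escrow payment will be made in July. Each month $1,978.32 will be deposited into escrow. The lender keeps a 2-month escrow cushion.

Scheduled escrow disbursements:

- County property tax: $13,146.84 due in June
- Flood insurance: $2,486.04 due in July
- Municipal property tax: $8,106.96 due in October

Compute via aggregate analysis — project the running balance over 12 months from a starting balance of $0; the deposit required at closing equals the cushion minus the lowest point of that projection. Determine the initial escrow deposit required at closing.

Cushion = 2 × $1,978.32 = $3,956.64
Trial balance (start $0, +$1,978.32 each month, − disbursements):
  Jul: +$1,978.32 − $2,486.04 → -$507.72
  Aug: +$1,978.32 → $1,470.60
  Sep: +$1,978.32 → $3,448.92
  Oct: +$1,978.32 − $8,106.96 → -$2,679.72
  Nov: +$1,978.32 → -$701.40
  Dec: +$1,978.32 → $1,276.92
  Jan: +$1,978.32 → $3,255.24
  Feb: +$1,978.32 → $5,233.56
  Mar: +$1,978.32 → $7,211.88
  Apr: +$1,978.32 → $9,190.20
  May: +$1,978.32 → $11,168.52
  Jun: +$1,978.32 − $13,146.84 → $0.00
Lowest trial balance = -$2,679.72 (Oct)
Initial deposit = cushion − low point = $3,956.64 − (-$2,679.72) = $6,636.36

$6,636.36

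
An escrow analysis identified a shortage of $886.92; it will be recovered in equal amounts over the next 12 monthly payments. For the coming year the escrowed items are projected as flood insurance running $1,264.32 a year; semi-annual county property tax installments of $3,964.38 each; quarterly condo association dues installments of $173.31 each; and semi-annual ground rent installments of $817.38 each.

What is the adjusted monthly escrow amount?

$1,034.00

Flood insurance — $1,264.32/yr
County property tax — $3,964.38 × 2 = $7,928.76/yr
Condo association dues — $173.31 × 4 = $693.24/yr
Ground rent — $817.38 × 2 = $1,634.76/yr
Total annual escrow = $1,264.32 + $7,928.76 + $693.24 + $1,634.76 = $11,521.08
Per month = $11,521.08 ÷ 12 = $960.09
Monthly shortage recovery: $886.92 ÷ 12 = $73.91
Adjusted monthly = $960.09 + $73.91 = $1,034.00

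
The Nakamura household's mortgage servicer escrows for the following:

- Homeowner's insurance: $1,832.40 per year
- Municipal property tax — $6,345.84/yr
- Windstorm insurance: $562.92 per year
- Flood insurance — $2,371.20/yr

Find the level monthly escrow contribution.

$926.03

Homeowner's insurance: $1,832.40
Municipal property tax: $6,345.84
Windstorm insurance: $562.92
Flood insurance: $2,371.20
Total per year = $1,832.40 + $6,345.84 + $562.92 + $2,371.20 = $11,112.36
Monthly escrow = $11,112.36 ÷ 12 = $926.03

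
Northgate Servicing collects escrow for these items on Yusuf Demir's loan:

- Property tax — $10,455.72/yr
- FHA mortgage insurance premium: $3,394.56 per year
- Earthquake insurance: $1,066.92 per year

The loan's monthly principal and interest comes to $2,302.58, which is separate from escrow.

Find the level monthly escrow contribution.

Property tax: $10,455.72/yr
FHA mortgage insurance premium: $3,394.56/yr
Earthquake insurance: $1,066.92/yr
Total per year = $14,917.20
Monthly = $14,917.20 / 12 = $1,243.10

$1,243.10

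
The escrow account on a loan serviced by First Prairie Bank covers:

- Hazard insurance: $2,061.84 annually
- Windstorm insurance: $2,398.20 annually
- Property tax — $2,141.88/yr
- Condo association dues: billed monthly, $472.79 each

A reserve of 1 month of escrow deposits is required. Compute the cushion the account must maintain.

Hazard insurance — $2,061.84 annually
Windstorm insurance — $2,398.20 annually
Property tax — $2,141.88 annually
Condo association dues — $472.79 × 12 = $5,673.48 annually
Yearly total = $2,061.84 + $2,398.20 + $2,141.88 + $5,673.48 = $12,275.40
Monthly = $12,275.40 / 12 = $1,022.95
Reserve = 1 × $1,022.95 = $1,022.95

$1,022.95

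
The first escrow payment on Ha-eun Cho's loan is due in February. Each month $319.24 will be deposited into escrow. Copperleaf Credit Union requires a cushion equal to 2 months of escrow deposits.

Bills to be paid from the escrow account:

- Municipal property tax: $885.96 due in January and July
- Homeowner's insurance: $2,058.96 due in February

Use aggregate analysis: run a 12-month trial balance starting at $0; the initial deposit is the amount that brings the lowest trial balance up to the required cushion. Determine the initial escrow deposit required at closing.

$2,378.20

Cushion = 2 × $319.24 = $638.48
Trial balance (start $0, +$319.24 each month, − disbursements):
  Feb: +$319.24 − $2,058.96 → -$1,739.72
  Mar: +$319.24 → -$1,420.48
  Apr: +$319.24 → -$1,101.24
  May: +$319.24 → -$782.00
  Jun: +$319.24 → -$462.76
  Jul: +$319.24 − $885.96 → -$1,029.48
  Aug: +$319.24 → -$710.24
  Sep: +$319.24 → -$391.00
  Oct: +$319.24 → -$71.76
  Nov: +$319.24 → $247.48
  Dec: +$319.24 → $566.72
  Jan: +$319.24 − $885.96 → $0.00
Lowest trial balance = -$1,739.72 (Feb)
Initial deposit = cushion − low point = $638.48 − (-$1,739.72) = $2,378.20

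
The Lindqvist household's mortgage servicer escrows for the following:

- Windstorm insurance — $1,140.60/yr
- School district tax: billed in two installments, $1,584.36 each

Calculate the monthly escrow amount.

$359.11

Windstorm insurance — $1,140.60 annually
School district tax — $1,584.36 × 2 = $3,168.72 annually
Total annual escrow = $1,140.60 + $3,168.72 = $4,309.32
Base monthly escrow = $4,309.32 ÷ 12 = $359.11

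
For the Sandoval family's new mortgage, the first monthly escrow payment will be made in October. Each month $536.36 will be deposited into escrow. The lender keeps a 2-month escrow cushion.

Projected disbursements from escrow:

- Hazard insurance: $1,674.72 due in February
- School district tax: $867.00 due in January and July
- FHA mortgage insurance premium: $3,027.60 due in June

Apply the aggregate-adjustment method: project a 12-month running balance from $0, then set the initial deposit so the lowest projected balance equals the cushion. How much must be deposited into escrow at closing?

$2,145.44

Cushion = 2 × $536.36 = $1,072.72
Trial balance (start $0, +$536.36 each month, − disbursements):
  Oct: +$536.36 → $536.36
  Nov: +$536.36 → $1,072.72
  Dec: +$536.36 → $1,609.08
  Jan: +$536.36 − $867.00 → $1,278.44
  Feb: +$536.36 − $1,674.72 → $140.08
  Mar: +$536.36 → $676.44
  Apr: +$536.36 → $1,212.80
  May: +$536.36 → $1,749.16
  Jun: +$536.36 − $3,027.60 → -$742.08
  Jul: +$536.36 − $867.00 → -$1,072.72
  Aug: +$536.36 → -$536.36
  Sep: +$536.36 → $0.00
Lowest trial balance = -$1,072.72 (Jul)
Initial deposit = cushion − low point = $1,072.72 − (-$1,072.72) = $2,145.44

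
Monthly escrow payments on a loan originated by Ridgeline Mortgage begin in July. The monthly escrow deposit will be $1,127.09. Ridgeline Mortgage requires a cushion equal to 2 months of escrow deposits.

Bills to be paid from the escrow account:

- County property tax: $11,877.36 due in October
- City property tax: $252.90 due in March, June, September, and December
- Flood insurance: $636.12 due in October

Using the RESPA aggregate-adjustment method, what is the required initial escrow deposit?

Cushion = 2 × $1,127.09 = $2,254.18
Trial balance (start $0, +$1,127.09 each month, − disbursements):
  Jul: +$1,127.09 → $1,127.09
  Aug: +$1,127.09 → $2,254.18
  Sep: +$1,127.09 − $252.90 → $3,128.37
  Oct: +$1,127.09 − $12,513.48 → -$8,258.02
  Nov: +$1,127.09 → -$7,130.93
  Dec: +$1,127.09 − $252.90 → -$6,256.74
  Jan: +$1,127.09 → -$5,129.65
  Feb: +$1,127.09 → -$4,002.56
  Mar: +$1,127.09 − $252.90 → -$3,128.37
  Apr: +$1,127.09 → -$2,001.28
  May: +$1,127.09 → -$874.19
  Jun: +$1,127.09 − $252.90 → $0.00
Lowest trial balance = -$8,258.02 (Oct)
Initial deposit = cushion − low point = $2,254.18 − (-$8,258.02) = $10,512.20

$10,512.20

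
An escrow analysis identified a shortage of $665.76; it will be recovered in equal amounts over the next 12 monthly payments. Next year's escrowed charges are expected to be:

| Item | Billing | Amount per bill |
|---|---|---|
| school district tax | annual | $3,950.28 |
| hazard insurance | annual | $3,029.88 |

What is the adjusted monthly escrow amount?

$637.16

School district tax — $3,950.28
Hazard insurance — $3,029.88
Total annual escrow = $3,950.28 + $3,029.88 = $6,980.16
Monthly = $6,980.16 / 12 = $581.68
Shortage spread = $665.76 / 12 = $55.48/mo
Adjusted monthly = $581.68 + $55.48 = $637.16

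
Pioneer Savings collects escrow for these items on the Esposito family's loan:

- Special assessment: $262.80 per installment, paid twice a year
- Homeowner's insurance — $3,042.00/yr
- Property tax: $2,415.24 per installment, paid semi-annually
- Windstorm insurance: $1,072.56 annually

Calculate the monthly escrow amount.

$789.22

Special assessment = $262.80 × 2 = $525.60
Homeowner's insurance = $3,042.00
Property tax = $2,415.24 × 2 = $4,830.48
Windstorm insurance = $1,072.56
Yearly total = $525.60 + $3,042.00 + $4,830.48 + $1,072.56 = $9,470.64
Monthly = $9,470.64 / 12 = $789.22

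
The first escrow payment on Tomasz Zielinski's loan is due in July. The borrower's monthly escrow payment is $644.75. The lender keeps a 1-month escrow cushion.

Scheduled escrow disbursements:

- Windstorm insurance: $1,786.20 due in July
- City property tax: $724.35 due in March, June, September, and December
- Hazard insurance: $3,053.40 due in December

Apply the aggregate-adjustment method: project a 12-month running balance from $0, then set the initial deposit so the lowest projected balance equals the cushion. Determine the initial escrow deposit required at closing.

Cushion = 1 × $644.75 = $644.75
Trial balance (start $0, +$644.75 each month, − disbursements):
  Jul: +$644.75 − $1,786.20 → -$1,141.45
  Aug: +$644.75 → -$496.70
  Sep: +$644.75 − $724.35 → -$576.30
  Oct: +$644.75 → $68.45
  Nov: +$644.75 → $713.20
  Dec: +$644.75 − $3,777.75 → -$2,419.80
  Jan: +$644.75 → -$1,775.05
  Feb: +$644.75 → -$1,130.30
  Mar: +$644.75 − $724.35 → -$1,209.90
  Apr: +$644.75 → -$565.15
  May: +$644.75 → $79.60
  Jun: +$644.75 − $724.35 → $0.00
Lowest trial balance = -$2,419.80 (Dec)
Initial deposit = cushion − low point = $644.75 − (-$2,419.80) = $3,064.55

$3,064.55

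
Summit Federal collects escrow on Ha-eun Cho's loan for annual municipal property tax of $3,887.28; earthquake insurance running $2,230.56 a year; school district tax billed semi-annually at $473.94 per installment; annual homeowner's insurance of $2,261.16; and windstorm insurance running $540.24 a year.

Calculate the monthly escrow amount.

$822.26

Municipal property tax = $3,887.28 per year
Earthquake insurance = $2,230.56 per year
School district tax = $473.94 × 2 = $947.88 per year
Homeowner's insurance = $2,261.16 per year
Windstorm insurance = $540.24 per year
Total per year = $3,887.28 + $2,230.56 + $947.88 + $2,261.16 + $540.24 = $9,867.12
Monthly escrow = $9,867.12 / 12 = $822.26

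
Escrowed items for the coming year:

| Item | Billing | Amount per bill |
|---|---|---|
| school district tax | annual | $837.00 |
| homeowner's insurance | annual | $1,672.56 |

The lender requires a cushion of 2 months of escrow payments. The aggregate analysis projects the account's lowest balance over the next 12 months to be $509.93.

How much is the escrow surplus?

$91.67

School district tax — $837.00/yr
Homeowner's insurance — $1,672.56/yr
Annual escrow total = $837.00 + $1,672.56 = $2,509.56
Monthly = $2,509.56 / 12 = $209.13
Cushion = 2 × $209.13 = $418.26
Excess over cushion: $509.93 − $418.26 = $91.67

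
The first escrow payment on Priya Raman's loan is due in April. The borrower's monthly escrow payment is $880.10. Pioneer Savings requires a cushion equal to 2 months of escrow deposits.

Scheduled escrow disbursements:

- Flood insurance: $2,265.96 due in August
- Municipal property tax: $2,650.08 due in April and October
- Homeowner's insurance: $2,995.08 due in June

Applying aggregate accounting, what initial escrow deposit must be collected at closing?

Cushion = 2 × $880.10 = $1,760.20
Trial balance (start $0, +$880.10 each month, − disbursements):
  Apr: +$880.10 − $2,650.08 → -$1,769.98
  May: +$880.10 → -$889.88
  Jun: +$880.10 − $2,995.08 → -$3,004.86
  Jul: +$880.10 → -$2,124.76
  Aug: +$880.10 − $2,265.96 → -$3,510.62
  Sep: +$880.10 → -$2,630.52
  Oct: +$880.10 − $2,650.08 → -$4,400.50
  Nov: +$880.10 → -$3,520.40
  Dec: +$880.10 → -$2,640.30
  Jan: +$880.10 → -$1,760.20
  Feb: +$880.10 → -$880.10
  Mar: +$880.10 → $0.00
Lowest trial balance = -$4,400.50 (Oct)
Initial deposit = cushion − low point = $1,760.20 − (-$4,400.50) = $6,160.70

$6,160.70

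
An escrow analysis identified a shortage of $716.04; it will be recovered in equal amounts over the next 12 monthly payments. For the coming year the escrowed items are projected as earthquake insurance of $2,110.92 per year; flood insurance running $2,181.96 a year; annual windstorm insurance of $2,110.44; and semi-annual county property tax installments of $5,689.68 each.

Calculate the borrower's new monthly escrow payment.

Earthquake insurance: $2,110.92 annually
Flood insurance: $2,181.96 annually
Windstorm insurance: $2,110.44 annually
County property tax: $5,689.68 × 2 = $11,379.36 annually
Total annual escrow = $2,110.92 + $2,181.96 + $2,110.44 + $11,379.36 = $17,782.68
Base monthly escrow = $17,782.68 ÷ 12 = $1,481.89
Shortage per month = $716.04 ÷ 12 = $59.67
New monthly escrow = $1,481.89 + $59.67 = $1,541.56

$1,541.56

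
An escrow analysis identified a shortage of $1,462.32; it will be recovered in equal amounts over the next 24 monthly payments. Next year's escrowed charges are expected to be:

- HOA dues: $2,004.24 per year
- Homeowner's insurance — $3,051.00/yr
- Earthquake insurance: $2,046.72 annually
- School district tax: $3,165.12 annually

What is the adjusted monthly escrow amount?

HOA dues: $2,004.24/yr
Homeowner's insurance: $3,051.00/yr
Earthquake insurance: $2,046.72/yr
School district tax: $3,165.12/yr
Yearly total = $10,267.08
Monthly = $10,267.08 / 12 = $855.59
Shortage per month = $1,462.32 ÷ 24 = $60.93
New monthly escrow = $855.59 + $60.93 = $916.52

$916.52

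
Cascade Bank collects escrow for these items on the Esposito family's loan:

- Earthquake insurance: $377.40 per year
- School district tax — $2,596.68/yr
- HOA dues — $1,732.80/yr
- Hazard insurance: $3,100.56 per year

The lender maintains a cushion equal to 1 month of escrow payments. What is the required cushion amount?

$650.62

Earthquake insurance: $377.40
School district tax: $2,596.68
HOA dues: $1,732.80
Hazard insurance: $3,100.56
Combined annual = $377.40 + $2,596.68 + $1,732.80 + $3,100.56 = $7,807.44
Monthly escrow = $7,807.44 / 12 = $650.62
Reserve = 1 × $650.62 = $650.62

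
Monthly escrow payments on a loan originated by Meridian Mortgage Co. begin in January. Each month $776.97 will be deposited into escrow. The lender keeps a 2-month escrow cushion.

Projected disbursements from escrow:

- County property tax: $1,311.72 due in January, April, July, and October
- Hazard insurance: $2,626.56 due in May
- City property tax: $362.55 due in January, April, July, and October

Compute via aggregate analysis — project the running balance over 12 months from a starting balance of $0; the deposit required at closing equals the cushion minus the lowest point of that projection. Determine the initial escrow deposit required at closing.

$3,764.52

Cushion = 2 × $776.97 = $1,553.94
Trial balance (start $0, +$776.97 each month, − disbursements):
  Jan: +$776.97 − $1,674.27 → -$897.30
  Feb: +$776.97 → -$120.33
  Mar: +$776.97 → $656.64
  Apr: +$776.97 − $1,674.27 → -$240.66
  May: +$776.97 − $2,626.56 → -$2,090.25
  Jun: +$776.97 → -$1,313.28
  Jul: +$776.97 − $1,674.27 → -$2,210.58
  Aug: +$776.97 → -$1,433.61
  Sep: +$776.97 → -$656.64
  Oct: +$776.97 − $1,674.27 → -$1,553.94
  Nov: +$776.97 → -$776.97
  Dec: +$776.97 → $0.00
Lowest trial balance = -$2,210.58 (Jul)
Initial deposit = cushion − low point = $1,553.94 − (-$2,210.58) = $3,764.52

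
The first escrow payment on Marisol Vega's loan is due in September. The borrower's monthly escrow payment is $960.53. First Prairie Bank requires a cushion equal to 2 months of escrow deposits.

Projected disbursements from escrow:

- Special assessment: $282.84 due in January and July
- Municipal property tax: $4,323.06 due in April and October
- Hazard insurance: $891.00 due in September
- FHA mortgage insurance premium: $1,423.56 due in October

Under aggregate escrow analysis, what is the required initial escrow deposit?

$6,637.62

Cushion = 2 × $960.53 = $1,921.06
Trial balance (start $0, +$960.53 each month, − disbursements):
  Sep: +$960.53 − $891.00 → $69.53
  Oct: +$960.53 − $5,746.62 → -$4,716.56
  Nov: +$960.53 → -$3,756.03
  Dec: +$960.53 → -$2,795.50
  Jan: +$960.53 − $282.84 → -$2,117.81
  Feb: +$960.53 → -$1,157.28
  Mar: +$960.53 → -$196.75
  Apr: +$960.53 − $4,323.06 → -$3,559.28
  May: +$960.53 → -$2,598.75
  Jun: +$960.53 → -$1,638.22
  Jul: +$960.53 − $282.84 → -$960.53
  Aug: +$960.53 → $0.00
Lowest trial balance = -$4,716.56 (Oct)
Initial deposit = cushion − low point = $1,921.06 − (-$4,716.56) = $6,637.62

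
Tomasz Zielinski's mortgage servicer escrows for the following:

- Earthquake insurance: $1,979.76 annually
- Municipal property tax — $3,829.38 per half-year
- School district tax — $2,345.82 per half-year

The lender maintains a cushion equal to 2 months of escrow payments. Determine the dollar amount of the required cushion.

$2,388.36

Earthquake insurance — $1,979.76 per year
Municipal property tax — $3,829.38 × 2 = $7,658.76 per year
School district tax — $2,345.82 × 2 = $4,691.64 per year
Total annual escrow = $1,979.76 + $7,658.76 + $4,691.64 = $14,330.16
Base monthly escrow = $14,330.16 ÷ 12 = $1,194.18
Reserve = 2 × $1,194.18 = $2,388.36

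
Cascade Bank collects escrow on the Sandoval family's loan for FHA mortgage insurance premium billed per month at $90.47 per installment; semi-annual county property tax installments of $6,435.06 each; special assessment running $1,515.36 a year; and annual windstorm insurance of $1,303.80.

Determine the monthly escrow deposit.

$1,397.91

FHA mortgage insurance premium: $90.47 × 12 = $1,085.64 per year
County property tax: $6,435.06 × 2 = $12,870.12 per year
Special assessment: $1,515.36 per year
Windstorm insurance: $1,303.80 per year
Total per year = $1,085.64 + $12,870.12 + $1,515.36 + $1,303.80 = $16,774.92
Monthly = $16,774.92 / 12 = $1,397.91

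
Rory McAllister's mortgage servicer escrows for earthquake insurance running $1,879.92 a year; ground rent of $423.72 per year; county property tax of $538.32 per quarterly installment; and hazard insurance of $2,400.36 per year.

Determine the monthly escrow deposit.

$571.44

Earthquake insurance = $1,879.92/yr
Ground rent = $423.72/yr
County property tax = $538.32 × 4 = $2,153.28/yr
Hazard insurance = $2,400.36/yr
Yearly total = $1,879.92 + $423.72 + $2,153.28 + $2,400.36 = $6,857.28
Monthly escrow = $6,857.28 ÷ 12 = $571.44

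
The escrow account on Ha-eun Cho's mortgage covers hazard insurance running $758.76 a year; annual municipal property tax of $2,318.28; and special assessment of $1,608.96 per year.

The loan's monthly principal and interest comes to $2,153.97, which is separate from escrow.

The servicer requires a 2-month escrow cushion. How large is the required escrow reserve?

$781.00

Hazard insurance = $758.76
Municipal property tax = $2,318.28
Special assessment = $1,608.96
Combined annual = $758.76 + $2,318.28 + $1,608.96 = $4,686.00
Base monthly escrow = $4,686.00 / 12 = $390.50
Cushion = 2 × $390.50 = $781.00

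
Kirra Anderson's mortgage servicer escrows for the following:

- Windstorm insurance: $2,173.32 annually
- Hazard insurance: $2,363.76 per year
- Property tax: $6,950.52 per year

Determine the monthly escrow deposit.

$957.30

Windstorm insurance: $2,173.32/yr
Hazard insurance: $2,363.76/yr
Property tax: $6,950.52/yr
Yearly total = $2,173.32 + $2,363.76 + $6,950.52 = $11,487.60
Base monthly escrow = $11,487.60 / 12 = $957.30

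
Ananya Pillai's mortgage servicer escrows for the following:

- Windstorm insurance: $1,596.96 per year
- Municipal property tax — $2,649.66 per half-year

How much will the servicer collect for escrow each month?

Windstorm insurance: $1,596.96
Municipal property tax: $2,649.66 × 2 = $5,299.32
Annual escrow total = $6,896.28
Monthly escrow = $6,896.28 / 12 = $574.69

$574.69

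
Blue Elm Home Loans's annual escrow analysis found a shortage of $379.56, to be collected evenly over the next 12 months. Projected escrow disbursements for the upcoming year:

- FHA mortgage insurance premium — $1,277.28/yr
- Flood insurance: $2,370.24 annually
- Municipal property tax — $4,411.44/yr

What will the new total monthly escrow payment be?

$703.21

FHA mortgage insurance premium = $1,277.28 annually
Flood insurance = $2,370.24 annually
Municipal property tax = $4,411.44 annually
Combined annual = $8,058.96
Per month = $8,058.96 ÷ 12 = $671.58
Monthly shortage recovery: $379.56 / 12 = $31.63
Adjusted monthly = $671.58 + $31.63 = $703.21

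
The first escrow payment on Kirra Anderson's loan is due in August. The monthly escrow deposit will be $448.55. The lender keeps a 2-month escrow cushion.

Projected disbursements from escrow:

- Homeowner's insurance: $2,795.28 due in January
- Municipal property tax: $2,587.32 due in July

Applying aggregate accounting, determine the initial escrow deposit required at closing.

Cushion = 2 × $448.55 = $897.10
Trial balance (start $0, +$448.55 each month, − disbursements):
  Aug: +$448.55 → $448.55
  Sep: +$448.55 → $897.10
  Oct: +$448.55 → $1,345.65
  Nov: +$448.55 → $1,794.20
  Dec: +$448.55 → $2,242.75
  Jan: +$448.55 − $2,795.28 → -$103.98
  Feb: +$448.55 → $344.57
  Mar: +$448.55 → $793.12
  Apr: +$448.55 → $1,241.67
  May: +$448.55 → $1,690.22
  Jun: +$448.55 → $2,138.77
  Jul: +$448.55 − $2,587.32 → $0.00
Lowest trial balance = -$103.98 (Jan)
Initial deposit = cushion − low point = $897.10 − (-$103.98) = $1,001.08

$1,001.08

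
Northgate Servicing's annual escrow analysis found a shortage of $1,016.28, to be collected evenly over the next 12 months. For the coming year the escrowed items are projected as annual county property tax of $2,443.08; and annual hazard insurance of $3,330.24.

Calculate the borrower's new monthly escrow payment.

County property tax: $2,443.08 per year
Hazard insurance: $3,330.24 per year
Yearly total = $2,443.08 + $3,330.24 = $5,773.32
Monthly = $5,773.32 / 12 = $481.11
Shortage spread = $1,016.28 ÷ 12 = $84.69/mo
New monthly escrow = $481.11 + $84.69 = $565.80

$565.80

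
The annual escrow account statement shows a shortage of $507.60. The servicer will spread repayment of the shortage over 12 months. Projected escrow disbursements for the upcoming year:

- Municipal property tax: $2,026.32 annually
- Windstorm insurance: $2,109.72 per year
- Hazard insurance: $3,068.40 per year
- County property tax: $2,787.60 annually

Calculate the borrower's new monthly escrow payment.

Municipal property tax: $2,026.32 per year
Windstorm insurance: $2,109.72 per year
Hazard insurance: $3,068.40 per year
County property tax: $2,787.60 per year
Yearly total = $9,992.04
Per month = $9,992.04 ÷ 12 = $832.67
Shortage per month = $507.60 ÷ 12 = $42.30
New monthly escrow = $832.67 + $42.30 = $874.97

$874.97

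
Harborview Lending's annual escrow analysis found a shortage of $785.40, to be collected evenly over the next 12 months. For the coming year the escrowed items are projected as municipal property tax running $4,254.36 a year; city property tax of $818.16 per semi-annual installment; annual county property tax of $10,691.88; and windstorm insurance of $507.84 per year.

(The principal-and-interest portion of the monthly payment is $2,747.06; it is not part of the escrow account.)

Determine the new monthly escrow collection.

Municipal property tax — $4,254.36
City property tax — $818.16 × 2 = $1,636.32
County property tax — $10,691.88
Windstorm insurance — $507.84
Total per year = $17,090.40
Monthly = $17,090.40 / 12 = $1,424.20
Shortage spread = $785.40 / 12 = $65.45/mo
New monthly escrow = $1,424.20 + $65.45 = $1,489.65

$1,489.65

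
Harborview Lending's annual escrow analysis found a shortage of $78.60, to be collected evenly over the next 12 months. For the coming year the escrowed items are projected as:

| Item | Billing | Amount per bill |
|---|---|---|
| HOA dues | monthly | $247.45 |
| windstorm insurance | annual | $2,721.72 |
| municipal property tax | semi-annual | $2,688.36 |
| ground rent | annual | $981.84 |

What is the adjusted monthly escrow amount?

HOA dues = $247.45 × 12 = $2,969.40 annually
Windstorm insurance = $2,721.72 annually
Municipal property tax = $2,688.36 × 2 = $5,376.72 annually
Ground rent = $981.84 annually
Total annual escrow = $2,969.40 + $2,721.72 + $5,376.72 + $981.84 = $12,049.68
Base monthly escrow = $12,049.68 / 12 = $1,004.14
Shortage spread = $78.60 ÷ 12 = $6.55/mo
Adjusted monthly = $1,004.14 + $6.55 = $1,010.69

$1,010.69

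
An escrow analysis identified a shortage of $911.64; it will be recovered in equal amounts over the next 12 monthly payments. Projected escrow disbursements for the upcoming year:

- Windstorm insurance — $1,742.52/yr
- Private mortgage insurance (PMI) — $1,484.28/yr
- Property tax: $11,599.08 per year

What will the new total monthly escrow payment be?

Windstorm insurance = $1,742.52
Private mortgage insurance (PMI) = $1,484.28
Property tax = $11,599.08
Total per year = $14,825.88
Monthly = $14,825.88 ÷ 12 = $1,235.49
Shortage spread = $911.64 ÷ 12 = $75.97/mo
New monthly escrow = $1,235.49 + $75.97 = $1,311.46

$1,311.46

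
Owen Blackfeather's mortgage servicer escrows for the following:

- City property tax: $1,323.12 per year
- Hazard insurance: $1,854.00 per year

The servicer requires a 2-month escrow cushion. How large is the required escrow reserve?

$529.52

City property tax: $1,323.12
Hazard insurance: $1,854.00
Total per year = $3,177.12
Base monthly escrow = $3,177.12 ÷ 12 = $264.76
Required cushion = 2 × $264.76 = $529.52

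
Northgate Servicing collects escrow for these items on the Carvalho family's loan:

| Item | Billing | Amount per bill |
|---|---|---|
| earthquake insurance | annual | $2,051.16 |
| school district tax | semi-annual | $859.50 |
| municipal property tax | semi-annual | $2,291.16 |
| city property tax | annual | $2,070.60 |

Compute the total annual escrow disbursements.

$10,423.08

Earthquake insurance: $2,051.16/yr
School district tax: $859.50 × 2 = $1,719.00/yr
Municipal property tax: $2,291.16 × 2 = $4,582.32/yr
City property tax: $2,070.60/yr
Total per year = $2,051.16 + $1,719.00 + $4,582.32 + $2,070.60 = $10,423.08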